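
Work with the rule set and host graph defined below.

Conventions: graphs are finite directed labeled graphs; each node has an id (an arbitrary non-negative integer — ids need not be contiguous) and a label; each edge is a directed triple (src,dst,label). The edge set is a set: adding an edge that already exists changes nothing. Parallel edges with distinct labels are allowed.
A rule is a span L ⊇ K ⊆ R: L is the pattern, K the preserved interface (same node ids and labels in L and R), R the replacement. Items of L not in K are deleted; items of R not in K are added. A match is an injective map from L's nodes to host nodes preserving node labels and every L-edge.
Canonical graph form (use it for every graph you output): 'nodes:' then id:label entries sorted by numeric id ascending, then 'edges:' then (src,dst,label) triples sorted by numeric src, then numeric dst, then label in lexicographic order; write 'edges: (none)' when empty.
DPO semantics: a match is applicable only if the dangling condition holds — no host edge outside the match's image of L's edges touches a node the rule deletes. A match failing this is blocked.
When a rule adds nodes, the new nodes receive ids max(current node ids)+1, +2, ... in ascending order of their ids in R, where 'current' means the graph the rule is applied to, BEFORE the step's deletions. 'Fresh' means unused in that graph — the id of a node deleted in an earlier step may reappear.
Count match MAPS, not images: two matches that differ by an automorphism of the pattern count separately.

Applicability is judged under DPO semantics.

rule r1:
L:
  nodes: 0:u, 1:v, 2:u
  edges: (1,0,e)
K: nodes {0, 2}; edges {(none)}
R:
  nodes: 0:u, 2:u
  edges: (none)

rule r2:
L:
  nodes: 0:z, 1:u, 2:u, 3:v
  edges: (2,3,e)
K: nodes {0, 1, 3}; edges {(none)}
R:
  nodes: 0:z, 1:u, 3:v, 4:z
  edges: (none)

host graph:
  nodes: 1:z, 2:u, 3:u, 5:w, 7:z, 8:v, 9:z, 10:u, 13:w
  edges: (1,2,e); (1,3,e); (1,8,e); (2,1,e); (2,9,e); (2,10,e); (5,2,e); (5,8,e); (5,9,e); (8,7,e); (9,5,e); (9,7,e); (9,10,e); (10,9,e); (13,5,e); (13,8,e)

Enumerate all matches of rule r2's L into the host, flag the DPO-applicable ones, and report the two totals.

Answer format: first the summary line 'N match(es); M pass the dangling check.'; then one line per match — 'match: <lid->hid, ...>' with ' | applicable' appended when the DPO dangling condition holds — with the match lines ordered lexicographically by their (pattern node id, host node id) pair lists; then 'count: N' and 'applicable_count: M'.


0 match(es); 0 pass the dangling check.
count: 0
applicable_count: 0


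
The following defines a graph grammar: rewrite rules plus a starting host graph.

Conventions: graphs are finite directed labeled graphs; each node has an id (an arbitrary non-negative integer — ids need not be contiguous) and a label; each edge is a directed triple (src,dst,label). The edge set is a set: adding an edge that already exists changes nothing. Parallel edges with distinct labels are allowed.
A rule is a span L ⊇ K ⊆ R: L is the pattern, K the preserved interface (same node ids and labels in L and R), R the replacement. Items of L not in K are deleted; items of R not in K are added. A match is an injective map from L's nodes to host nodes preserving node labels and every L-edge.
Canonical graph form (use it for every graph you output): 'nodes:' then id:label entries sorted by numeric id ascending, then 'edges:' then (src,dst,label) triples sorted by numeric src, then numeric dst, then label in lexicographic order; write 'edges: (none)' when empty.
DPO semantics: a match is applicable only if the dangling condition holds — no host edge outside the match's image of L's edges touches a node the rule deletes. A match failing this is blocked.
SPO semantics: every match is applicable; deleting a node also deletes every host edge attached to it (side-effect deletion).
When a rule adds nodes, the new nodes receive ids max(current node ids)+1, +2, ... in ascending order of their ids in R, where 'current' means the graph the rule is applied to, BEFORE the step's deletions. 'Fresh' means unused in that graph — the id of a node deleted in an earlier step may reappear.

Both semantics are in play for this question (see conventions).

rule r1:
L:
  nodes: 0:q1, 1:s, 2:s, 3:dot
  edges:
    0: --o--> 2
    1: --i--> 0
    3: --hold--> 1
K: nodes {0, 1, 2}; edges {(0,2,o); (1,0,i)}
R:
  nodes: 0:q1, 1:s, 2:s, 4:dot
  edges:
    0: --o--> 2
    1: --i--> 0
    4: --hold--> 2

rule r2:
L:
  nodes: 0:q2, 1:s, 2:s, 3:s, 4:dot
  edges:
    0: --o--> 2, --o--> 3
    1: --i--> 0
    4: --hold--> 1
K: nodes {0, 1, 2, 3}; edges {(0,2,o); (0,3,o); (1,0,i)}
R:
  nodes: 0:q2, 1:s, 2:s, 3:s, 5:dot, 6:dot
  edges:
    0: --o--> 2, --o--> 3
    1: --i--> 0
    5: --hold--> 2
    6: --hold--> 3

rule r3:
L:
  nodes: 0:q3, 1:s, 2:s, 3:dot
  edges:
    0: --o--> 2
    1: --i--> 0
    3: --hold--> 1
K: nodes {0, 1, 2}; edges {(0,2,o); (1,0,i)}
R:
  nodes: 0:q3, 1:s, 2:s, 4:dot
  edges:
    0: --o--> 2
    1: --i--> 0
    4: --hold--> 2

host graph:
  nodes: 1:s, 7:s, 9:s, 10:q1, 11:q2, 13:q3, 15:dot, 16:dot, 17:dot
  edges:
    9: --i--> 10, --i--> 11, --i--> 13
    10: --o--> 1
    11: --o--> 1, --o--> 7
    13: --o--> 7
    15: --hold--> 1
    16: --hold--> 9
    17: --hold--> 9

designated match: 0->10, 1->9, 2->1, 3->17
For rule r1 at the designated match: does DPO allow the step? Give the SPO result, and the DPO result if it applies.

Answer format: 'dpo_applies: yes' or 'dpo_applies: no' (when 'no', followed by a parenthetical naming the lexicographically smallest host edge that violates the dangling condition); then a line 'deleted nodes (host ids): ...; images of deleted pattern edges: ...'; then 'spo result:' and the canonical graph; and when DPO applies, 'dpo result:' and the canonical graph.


dpo_applies: yes
deleted nodes (host ids): 17; images of deleted pattern edges: (17,9,hold)
spo result:
nodes: 1:s, 7:s, 9:s, 10:q1, 11:q2, 13:q3, 15:dot, 16:dot, 18:dot
edges: (9,10,i); (9,11,i); (9,13,i); (10,1,o); (11,1,o); (11,7,o); (13,7,o); (15,1,hold); (16,9,hold); (18,1,hold)
dpo result:
nodes: 1:s, 7:s, 9:s, 10:q1, 11:q2, 13:q3, 15:dot, 16:dot, 18:dot
edges: (9,10,i); (9,11,i); (9,13,i); (10,1,o); (11,1,o); (11,7,o); (13,7,o); (15,1,hold); (16,9,hold); (18,1,hold)


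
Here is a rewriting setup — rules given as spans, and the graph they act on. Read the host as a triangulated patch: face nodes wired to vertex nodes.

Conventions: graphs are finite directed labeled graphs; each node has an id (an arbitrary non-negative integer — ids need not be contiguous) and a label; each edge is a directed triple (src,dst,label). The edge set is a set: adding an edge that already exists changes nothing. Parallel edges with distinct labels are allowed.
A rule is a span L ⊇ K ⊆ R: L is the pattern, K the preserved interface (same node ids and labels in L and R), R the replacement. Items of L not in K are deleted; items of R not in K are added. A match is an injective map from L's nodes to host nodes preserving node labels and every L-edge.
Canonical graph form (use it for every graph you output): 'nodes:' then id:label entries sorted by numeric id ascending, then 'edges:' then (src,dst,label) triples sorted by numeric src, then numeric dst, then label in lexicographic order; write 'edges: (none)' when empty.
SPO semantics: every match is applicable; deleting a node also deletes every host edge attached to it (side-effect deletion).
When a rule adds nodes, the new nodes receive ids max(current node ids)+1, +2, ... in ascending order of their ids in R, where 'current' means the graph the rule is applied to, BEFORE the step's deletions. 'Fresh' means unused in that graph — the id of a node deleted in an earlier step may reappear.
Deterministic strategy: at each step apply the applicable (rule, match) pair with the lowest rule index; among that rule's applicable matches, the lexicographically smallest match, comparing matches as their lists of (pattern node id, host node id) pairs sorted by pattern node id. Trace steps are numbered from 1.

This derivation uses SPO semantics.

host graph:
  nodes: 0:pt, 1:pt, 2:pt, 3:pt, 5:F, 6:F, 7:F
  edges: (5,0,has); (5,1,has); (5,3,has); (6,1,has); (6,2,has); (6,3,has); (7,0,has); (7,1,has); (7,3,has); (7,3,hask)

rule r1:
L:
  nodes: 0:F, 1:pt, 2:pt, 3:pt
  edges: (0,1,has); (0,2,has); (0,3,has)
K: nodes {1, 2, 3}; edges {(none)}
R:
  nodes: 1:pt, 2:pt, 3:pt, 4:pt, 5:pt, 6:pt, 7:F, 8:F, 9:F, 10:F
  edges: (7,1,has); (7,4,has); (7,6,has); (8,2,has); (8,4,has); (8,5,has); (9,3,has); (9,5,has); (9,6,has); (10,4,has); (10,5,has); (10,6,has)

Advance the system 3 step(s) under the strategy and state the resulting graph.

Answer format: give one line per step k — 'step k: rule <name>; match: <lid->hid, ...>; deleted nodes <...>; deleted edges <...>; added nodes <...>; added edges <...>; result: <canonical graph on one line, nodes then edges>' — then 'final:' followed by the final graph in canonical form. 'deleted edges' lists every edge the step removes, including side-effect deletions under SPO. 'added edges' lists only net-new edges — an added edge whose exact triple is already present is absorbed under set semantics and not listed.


step 1: rule r1; match: 0->5, 1->0, 2->1, 3->3; deleted nodes 5; deleted edges (5,0,has); (5,1,has); (5,3,has); added nodes 8, 9, 10, 11, 12, 13, 14; added edges (11,0,has); (11,8,has); (11,10,has); (12,1,has); (12,8,has); (12,9,has); (13,3,has); (13,9,has); (13,10,has); (14,8,has); (14,9,has); (14,10,has); result: nodes: 0:pt, 1:pt, 2:pt, 3:pt, 6:F, 7:F, 8:pt, 9:pt, 10:pt, 11:F, 12:F, 13:F, 14:F edges: (6,1,has); (6,2,has); (6,3,has); (7,0,has); (7,1,has); (7,3,has); (7,3,hask); (11,0,has); (11,8,has); (11,10,has); (12,1,has); (12,8,has); (12,9,has); (13,3,has); (13,9,has); (13,10,has); (14,8,has); (14,9,has); (14,10,has)
step 2: rule r1; match: 0->6, 1->1, 2->2, 3->3; deleted nodes 6; deleted edges (6,1,has); (6,2,has); (6,3,has); added nodes 15, 16, 17, 18, 19, 20, 21; added edges (18,1,has); (18,15,has); (18,17,has); (19,2,has); (19,15,has); (19,16,has); (20,3,has); (20,16,has); (20,17,has); (21,15,has); (21,16,has); (21,17,has); result: nodes: 0:pt, 1:pt, 2:pt, 3:pt, 7:F, 8:pt, 9:pt, 10:pt, 11:F, 12:F, 13:F, 14:F, 15:pt, 16:pt, 17:pt, 18:F, 19:F, 20:F, 21:F edges: (7,0,has); (7,1,has); (7,3,has); (7,3,hask); (11,0,has); (11,8,has); (11,10,has); (12,1,has); (12,8,has); (12,9,has); (13,3,has); (13,9,has); (13,10,has); (14,8,has); (14,9,has); (14,10,has); (18,1,has); (18,15,has); (18,17,has); (19,2,has); (19,15,has); (19,16,has); (20,3,has); (20,16,has); (20,17,has); (21,15,has); (21,16,has); (21,17,has)
step 3: rule r1; match: 0->7, 1->0, 2->1, 3->3; deleted nodes 7; deleted edges (7,0,has); (7,1,has); (7,3,has); (7,3,hask); added nodes 22, 23, 24, 25, 26, 27, 28; added edges (25,0,has); (25,22,has); (25,24,has); (26,1,has); (26,22,has); (26,23,has); (27,3,has); (27,23,has); (27,24,has); (28,22,has); (28,23,has); (28,24,has); result: nodes: 0:pt, 1:pt, 2:pt, 3:pt, 8:pt, 9:pt, 10:pt, 11:F, 12:F, 13:F, 14:F, 15:pt, 16:pt, 17:pt, 18:F, 19:F, 20:F, 21:F, 22:pt, 23:pt, 24:pt, 25:F, 26:F, 27:F, 28:F edges: (11,0,has); (11,8,has); (11,10,has); (12,1,has); (12,8,has); (12,9,has); (13,3,has); (13,9,has); (13,10,has); (14,8,has); (14,9,has); (14,10,has); (18,1,has); (18,15,has); (18,17,has); (19,2,has); (19,15,has); (19,16,has); (20,3,has); (20,16,has); (20,17,has); (21,15,has); (21,16,has); (21,17,has); (25,0,has); (25,22,has); (25,24,has); (26,1,has); (26,22,has); (26,23,has); (27,3,has); (27,23,has); (27,24,has); (28,22,has); (28,23,has); (28,24,has)
final:
nodes: 0:pt, 1:pt, 2:pt, 3:pt, 8:pt, 9:pt, 10:pt, 11:F, 12:F, 13:F, 14:F, 15:pt, 16:pt, 17:pt, 18:F, 19:F, 20:F, 21:F, 22:pt, 23:pt, 24:pt, 25:F, 26:F, 27:F, 28:F
edges: (11,0,has); (11,8,has); (11,10,has); (12,1,has); (12,8,has); (12,9,has); (13,3,has); (13,9,has); (13,10,has); (14,8,has); (14,9,has); (14,10,has); (18,1,has); (18,15,has); (18,17,has); (19,2,has); (19,15,has); (19,16,has); (20,3,has); (20,16,has); (20,17,has); (21,15,has); (21,16,has); (21,17,has); (25,0,has); (25,22,has); (25,24,has); (26,1,has); (26,22,has); (26,23,has); (27,3,has); (27,23,has); (27,24,has); (28,22,has); (28,23,has); (28,24,has)


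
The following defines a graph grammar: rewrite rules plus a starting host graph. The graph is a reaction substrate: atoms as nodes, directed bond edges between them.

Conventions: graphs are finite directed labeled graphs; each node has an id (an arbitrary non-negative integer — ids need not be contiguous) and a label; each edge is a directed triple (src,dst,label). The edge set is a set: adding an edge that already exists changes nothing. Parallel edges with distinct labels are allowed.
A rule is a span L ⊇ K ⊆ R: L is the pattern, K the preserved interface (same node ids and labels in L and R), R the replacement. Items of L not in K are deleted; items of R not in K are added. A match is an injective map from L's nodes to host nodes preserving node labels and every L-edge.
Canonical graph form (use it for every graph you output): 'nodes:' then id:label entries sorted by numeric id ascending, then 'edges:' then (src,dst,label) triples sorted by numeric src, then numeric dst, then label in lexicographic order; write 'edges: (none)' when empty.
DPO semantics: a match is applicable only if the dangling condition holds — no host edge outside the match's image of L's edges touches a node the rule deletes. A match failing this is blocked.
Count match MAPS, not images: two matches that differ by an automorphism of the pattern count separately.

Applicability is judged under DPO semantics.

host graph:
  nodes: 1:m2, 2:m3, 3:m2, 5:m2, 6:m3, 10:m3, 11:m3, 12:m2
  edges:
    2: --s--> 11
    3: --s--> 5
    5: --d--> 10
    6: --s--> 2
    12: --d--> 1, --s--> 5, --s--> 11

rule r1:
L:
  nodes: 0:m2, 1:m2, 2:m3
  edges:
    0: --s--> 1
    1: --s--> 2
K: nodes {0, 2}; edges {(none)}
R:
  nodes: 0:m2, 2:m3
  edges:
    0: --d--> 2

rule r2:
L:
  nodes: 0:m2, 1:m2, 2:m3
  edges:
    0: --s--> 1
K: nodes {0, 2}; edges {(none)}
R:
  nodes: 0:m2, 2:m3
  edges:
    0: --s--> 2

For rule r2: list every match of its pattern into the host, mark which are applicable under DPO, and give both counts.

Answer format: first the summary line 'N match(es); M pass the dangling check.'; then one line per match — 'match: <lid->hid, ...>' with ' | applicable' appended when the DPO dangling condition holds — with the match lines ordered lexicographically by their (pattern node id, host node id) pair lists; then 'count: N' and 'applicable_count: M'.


8 match(es); 0 pass the dangling check.
match: 0->3, 1->5, 2->2
match: 0->3, 1->5, 2->6
match: 0->3, 1->5, 2->10
match: 0->3, 1->5, 2->11
match: 0->12, 1->5, 2->2
match: 0->12, 1->5, 2->6
match: 0->12, 1->5, 2->10
match: 0->12, 1->5, 2->11
count: 8
applicable_count: 0


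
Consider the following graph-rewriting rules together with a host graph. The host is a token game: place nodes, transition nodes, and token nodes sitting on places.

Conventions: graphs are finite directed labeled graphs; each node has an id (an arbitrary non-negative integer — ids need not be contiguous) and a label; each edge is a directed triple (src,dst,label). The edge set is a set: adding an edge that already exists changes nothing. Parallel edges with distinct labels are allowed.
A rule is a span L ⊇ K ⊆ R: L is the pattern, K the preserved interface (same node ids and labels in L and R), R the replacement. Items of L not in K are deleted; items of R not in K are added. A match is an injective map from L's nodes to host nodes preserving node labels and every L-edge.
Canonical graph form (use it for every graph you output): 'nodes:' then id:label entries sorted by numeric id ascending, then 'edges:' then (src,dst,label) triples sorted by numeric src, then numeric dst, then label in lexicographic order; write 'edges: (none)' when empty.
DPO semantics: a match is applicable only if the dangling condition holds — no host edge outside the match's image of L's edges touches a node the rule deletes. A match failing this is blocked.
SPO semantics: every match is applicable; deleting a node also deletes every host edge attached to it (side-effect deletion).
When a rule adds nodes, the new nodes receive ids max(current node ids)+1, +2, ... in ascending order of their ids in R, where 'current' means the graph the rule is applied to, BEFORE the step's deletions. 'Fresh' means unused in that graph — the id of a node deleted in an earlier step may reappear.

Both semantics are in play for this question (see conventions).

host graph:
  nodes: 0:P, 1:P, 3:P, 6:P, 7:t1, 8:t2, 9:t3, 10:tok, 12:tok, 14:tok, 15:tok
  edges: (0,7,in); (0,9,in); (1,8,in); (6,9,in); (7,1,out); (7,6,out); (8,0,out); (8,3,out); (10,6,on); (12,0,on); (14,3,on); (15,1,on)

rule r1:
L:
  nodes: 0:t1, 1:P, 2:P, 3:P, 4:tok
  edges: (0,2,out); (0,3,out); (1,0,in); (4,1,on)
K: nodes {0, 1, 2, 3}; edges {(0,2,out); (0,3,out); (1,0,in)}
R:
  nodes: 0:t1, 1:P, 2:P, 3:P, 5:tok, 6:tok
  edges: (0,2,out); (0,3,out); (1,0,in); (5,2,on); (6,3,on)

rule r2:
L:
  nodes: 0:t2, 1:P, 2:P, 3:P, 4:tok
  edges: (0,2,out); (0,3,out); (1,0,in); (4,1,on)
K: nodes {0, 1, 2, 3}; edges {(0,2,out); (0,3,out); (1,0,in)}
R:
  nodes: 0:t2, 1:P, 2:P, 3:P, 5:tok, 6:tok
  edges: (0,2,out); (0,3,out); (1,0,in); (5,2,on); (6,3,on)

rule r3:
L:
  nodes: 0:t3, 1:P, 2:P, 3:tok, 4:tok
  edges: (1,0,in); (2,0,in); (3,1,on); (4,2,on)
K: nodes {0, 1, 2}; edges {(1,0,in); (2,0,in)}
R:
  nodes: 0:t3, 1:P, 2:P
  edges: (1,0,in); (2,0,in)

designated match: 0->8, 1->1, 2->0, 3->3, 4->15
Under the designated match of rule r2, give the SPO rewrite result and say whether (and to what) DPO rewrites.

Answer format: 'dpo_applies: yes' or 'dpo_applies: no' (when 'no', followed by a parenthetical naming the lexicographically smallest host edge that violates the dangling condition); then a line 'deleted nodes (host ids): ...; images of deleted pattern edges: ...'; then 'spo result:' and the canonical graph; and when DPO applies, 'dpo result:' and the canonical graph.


dpo_applies: yes
deleted nodes (host ids): 15; images of deleted pattern edges: (15,1,on)
spo result:
nodes: 0:P, 1:P, 3:P, 6:P, 7:t1, 8:t2, 9:t3, 10:tok, 12:tok, 14:tok, 16:tok, 17:tok
edges: (0,7,in); (0,9,in); (1,8,in); (6,9,in); (7,1,out); (7,6,out); (8,0,out); (8,3,out); (10,6,on); (12,0,on); (14,3,on); (16,0,on); (17,3,on)
dpo result:
nodes: 0:P, 1:P, 3:P, 6:P, 7:t1, 8:t2, 9:t3, 10:tok, 12:tok, 14:tok, 16:tok, 17:tok
edges: (0,7,in); (0,9,in); (1,8,in); (6,9,in); (7,1,out); (7,6,out); (8,0,out); (8,3,out); (10,6,on); (12,0,on); (14,3,on); (16,0,on); (17,3,on)


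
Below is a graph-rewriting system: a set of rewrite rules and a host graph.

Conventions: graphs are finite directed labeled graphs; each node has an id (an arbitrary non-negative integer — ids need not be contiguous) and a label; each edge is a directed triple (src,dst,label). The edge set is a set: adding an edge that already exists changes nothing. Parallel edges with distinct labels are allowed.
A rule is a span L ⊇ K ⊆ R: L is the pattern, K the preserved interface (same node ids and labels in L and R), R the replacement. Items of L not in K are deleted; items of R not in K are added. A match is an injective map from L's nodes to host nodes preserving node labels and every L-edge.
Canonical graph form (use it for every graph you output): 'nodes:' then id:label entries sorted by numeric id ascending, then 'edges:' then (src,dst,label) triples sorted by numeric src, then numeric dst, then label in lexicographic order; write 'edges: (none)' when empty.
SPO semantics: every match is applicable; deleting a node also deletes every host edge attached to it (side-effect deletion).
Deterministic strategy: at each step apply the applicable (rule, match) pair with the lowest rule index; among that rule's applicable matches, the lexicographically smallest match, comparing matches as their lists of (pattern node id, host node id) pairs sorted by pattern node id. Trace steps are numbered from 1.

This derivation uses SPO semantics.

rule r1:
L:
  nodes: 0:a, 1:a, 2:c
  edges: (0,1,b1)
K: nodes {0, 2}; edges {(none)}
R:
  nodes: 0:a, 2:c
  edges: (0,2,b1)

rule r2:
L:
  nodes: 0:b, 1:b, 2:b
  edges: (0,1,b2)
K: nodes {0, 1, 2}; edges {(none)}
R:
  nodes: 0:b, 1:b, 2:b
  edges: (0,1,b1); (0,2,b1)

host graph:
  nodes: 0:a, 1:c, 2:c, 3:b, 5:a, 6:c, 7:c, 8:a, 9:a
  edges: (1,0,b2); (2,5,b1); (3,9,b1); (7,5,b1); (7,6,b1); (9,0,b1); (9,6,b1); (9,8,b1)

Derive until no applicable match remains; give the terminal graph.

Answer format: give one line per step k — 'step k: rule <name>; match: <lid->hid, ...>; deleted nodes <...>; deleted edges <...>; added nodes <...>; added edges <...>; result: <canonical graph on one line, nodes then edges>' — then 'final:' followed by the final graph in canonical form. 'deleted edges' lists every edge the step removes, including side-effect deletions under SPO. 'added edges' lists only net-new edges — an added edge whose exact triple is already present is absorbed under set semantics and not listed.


step 1: rule r1; match: 0->9, 1->0, 2->1; deleted nodes 0; deleted edges (1,0,b2); (9,0,b1); added nodes (none); added edges (9,1,b1); result: nodes: 1:c, 2:c, 3:b, 5:a, 6:c, 7:c, 8:a, 9:a edges: (2,5,b1); (3,9,b1); (7,5,b1); (7,6,b1); (9,1,b1); (9,6,b1); (9,8,b1)
step 2: rule r1; match: 0->9, 1->8, 2->1; deleted nodes 8; deleted edges (9,8,b1); added nodes (none); added edges (none); result: nodes: 1:c, 2:c, 3:b, 5:a, 6:c, 7:c, 9:a edges: (2,5,b1); (3,9,b1); (7,5,b1); (7,6,b1); (9,1,b1); (9,6,b1)
final:
nodes: 1:c, 2:c, 3:b, 5:a, 6:c, 7:c, 9:a
edges: (2,5,b1); (3,9,b1); (7,5,b1); (7,6,b1); (9,1,b1); (9,6,b1)


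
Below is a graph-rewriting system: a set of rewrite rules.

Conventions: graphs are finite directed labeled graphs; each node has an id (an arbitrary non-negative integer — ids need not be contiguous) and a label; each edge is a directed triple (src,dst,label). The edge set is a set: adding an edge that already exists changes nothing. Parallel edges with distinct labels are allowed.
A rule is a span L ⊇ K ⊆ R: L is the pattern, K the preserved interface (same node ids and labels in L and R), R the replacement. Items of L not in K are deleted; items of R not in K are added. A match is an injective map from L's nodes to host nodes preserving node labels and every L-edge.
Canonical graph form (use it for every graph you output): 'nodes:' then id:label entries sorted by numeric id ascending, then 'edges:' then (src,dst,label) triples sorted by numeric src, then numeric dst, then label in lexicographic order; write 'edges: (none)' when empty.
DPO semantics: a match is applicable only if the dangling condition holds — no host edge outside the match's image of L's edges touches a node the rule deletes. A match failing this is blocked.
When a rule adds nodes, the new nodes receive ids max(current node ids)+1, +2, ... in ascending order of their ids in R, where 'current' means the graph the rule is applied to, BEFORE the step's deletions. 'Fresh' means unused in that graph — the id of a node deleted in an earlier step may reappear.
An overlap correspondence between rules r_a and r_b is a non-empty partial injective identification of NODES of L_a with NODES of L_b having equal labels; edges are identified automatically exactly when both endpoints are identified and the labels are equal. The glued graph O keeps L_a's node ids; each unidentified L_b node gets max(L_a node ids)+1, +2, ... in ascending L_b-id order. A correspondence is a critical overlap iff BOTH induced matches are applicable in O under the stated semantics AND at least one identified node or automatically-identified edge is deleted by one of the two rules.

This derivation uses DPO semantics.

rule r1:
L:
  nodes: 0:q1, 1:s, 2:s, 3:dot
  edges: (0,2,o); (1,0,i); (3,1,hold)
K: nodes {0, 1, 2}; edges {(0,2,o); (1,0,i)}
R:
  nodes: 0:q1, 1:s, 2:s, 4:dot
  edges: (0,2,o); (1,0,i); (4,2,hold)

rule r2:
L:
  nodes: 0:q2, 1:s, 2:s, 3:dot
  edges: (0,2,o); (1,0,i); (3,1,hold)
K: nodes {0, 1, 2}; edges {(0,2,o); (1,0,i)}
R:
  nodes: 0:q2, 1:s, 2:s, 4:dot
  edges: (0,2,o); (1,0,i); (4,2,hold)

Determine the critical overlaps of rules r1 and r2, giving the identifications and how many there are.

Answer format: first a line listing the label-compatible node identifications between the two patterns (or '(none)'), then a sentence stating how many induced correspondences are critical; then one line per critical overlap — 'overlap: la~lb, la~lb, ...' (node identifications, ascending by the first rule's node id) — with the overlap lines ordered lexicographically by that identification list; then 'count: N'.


label-compatible node identifications between L(r1) and L(r2): 1~1, 1~2, 2~1, 2~2, 3~3
2 of the induced correspondences are critical overlaps of r1 and r2.
overlap: 1~1, 2~2, 3~3
overlap: 1~1, 3~3
count: 2


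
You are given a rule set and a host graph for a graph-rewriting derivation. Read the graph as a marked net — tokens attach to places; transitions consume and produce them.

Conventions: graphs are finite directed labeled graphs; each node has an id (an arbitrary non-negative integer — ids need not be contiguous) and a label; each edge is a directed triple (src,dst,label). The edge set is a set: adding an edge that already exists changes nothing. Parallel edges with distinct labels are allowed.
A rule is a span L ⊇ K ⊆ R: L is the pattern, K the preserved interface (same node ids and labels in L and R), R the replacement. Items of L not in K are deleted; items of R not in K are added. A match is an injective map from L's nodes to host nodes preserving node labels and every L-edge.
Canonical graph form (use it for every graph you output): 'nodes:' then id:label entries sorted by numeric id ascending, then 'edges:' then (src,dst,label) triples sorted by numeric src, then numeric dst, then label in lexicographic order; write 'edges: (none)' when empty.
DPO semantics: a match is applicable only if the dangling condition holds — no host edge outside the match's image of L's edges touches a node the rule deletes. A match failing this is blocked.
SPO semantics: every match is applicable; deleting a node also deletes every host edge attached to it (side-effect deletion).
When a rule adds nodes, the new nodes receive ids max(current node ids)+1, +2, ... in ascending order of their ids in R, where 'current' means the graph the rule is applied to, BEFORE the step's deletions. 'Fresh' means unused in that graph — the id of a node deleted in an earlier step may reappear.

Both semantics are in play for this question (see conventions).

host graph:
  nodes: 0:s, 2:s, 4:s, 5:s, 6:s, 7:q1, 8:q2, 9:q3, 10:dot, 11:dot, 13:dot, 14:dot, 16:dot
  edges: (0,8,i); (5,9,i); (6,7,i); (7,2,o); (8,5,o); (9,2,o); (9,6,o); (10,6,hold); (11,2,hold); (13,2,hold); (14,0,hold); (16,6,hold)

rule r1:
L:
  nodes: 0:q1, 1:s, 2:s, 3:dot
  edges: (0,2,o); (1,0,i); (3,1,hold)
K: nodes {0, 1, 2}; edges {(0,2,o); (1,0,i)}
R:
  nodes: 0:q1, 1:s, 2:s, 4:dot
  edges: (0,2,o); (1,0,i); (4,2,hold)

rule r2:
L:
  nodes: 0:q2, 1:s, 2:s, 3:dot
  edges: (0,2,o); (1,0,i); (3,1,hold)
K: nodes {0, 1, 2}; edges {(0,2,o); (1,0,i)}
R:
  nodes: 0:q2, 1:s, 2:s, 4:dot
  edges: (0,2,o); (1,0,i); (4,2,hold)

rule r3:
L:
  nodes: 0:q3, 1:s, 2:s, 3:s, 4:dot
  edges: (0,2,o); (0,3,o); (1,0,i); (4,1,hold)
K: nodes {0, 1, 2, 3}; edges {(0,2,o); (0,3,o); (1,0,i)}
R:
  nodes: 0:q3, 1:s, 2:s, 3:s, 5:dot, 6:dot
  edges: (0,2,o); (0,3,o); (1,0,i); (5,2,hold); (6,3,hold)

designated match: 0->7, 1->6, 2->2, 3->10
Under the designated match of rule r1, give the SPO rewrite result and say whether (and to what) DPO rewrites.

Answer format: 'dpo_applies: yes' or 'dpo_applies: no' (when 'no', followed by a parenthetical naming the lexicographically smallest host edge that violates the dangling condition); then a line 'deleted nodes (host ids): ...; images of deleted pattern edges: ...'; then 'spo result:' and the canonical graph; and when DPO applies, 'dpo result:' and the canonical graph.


dpo_applies: yes
deleted nodes (host ids): 10; images of deleted pattern edges: (10,6,hold)
spo result:
nodes: 0:s, 2:s, 4:s, 5:s, 6:s, 7:q1, 8:q2, 9:q3, 11:dot, 13:dot, 14:dot, 16:dot, 17:dot
edges: (0,8,i); (5,9,i); (6,7,i); (7,2,o); (8,5,o); (9,2,o); (9,6,o); (11,2,hold); (13,2,hold); (14,0,hold); (16,6,hold); (17,2,hold)
dpo result:
nodes: 0:s, 2:s, 4:s, 5:s, 6:s, 7:q1, 8:q2, 9:q3, 11:dot, 13:dot, 14:dot, 16:dot, 17:dot
edges: (0,8,i); (5,9,i); (6,7,i); (7,2,o); (8,5,o); (9,2,o); (9,6,o); (11,2,hold); (13,2,hold); (14,0,hold); (16,6,hold); (17,2,hold)


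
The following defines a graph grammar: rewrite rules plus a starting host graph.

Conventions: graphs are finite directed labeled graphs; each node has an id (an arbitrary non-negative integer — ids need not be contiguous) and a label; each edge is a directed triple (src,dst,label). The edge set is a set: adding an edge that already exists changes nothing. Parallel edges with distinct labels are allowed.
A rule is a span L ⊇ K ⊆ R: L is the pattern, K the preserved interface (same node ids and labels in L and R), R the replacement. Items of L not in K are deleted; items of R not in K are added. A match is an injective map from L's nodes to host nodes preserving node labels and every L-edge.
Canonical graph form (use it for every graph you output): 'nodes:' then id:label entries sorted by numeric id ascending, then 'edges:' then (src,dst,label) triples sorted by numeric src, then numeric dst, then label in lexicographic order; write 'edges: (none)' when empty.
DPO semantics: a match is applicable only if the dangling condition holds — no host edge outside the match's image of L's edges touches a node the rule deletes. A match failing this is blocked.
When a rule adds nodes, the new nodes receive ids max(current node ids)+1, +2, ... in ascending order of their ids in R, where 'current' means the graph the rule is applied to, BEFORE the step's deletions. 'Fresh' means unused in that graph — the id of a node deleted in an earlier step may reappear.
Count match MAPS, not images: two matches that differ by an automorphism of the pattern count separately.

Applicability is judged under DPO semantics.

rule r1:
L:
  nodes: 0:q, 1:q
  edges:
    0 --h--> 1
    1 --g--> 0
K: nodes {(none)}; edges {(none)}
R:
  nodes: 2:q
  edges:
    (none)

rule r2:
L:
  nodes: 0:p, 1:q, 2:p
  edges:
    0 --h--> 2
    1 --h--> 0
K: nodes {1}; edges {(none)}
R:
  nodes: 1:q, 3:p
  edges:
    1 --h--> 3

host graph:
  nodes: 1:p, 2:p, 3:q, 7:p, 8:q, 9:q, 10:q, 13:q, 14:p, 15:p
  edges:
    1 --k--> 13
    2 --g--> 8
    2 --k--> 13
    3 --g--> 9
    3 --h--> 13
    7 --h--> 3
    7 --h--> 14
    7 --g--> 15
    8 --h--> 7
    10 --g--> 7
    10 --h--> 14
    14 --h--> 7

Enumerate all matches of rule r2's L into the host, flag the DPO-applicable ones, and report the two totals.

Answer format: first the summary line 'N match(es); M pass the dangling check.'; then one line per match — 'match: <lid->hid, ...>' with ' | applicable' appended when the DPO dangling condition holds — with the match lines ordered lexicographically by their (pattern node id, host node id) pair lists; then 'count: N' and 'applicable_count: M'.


2 match(es); 0 pass the dangling check.
match: 0->7, 1->8, 2->14
match: 0->14, 1->10, 2->7
count: 2
applicable_count: 0


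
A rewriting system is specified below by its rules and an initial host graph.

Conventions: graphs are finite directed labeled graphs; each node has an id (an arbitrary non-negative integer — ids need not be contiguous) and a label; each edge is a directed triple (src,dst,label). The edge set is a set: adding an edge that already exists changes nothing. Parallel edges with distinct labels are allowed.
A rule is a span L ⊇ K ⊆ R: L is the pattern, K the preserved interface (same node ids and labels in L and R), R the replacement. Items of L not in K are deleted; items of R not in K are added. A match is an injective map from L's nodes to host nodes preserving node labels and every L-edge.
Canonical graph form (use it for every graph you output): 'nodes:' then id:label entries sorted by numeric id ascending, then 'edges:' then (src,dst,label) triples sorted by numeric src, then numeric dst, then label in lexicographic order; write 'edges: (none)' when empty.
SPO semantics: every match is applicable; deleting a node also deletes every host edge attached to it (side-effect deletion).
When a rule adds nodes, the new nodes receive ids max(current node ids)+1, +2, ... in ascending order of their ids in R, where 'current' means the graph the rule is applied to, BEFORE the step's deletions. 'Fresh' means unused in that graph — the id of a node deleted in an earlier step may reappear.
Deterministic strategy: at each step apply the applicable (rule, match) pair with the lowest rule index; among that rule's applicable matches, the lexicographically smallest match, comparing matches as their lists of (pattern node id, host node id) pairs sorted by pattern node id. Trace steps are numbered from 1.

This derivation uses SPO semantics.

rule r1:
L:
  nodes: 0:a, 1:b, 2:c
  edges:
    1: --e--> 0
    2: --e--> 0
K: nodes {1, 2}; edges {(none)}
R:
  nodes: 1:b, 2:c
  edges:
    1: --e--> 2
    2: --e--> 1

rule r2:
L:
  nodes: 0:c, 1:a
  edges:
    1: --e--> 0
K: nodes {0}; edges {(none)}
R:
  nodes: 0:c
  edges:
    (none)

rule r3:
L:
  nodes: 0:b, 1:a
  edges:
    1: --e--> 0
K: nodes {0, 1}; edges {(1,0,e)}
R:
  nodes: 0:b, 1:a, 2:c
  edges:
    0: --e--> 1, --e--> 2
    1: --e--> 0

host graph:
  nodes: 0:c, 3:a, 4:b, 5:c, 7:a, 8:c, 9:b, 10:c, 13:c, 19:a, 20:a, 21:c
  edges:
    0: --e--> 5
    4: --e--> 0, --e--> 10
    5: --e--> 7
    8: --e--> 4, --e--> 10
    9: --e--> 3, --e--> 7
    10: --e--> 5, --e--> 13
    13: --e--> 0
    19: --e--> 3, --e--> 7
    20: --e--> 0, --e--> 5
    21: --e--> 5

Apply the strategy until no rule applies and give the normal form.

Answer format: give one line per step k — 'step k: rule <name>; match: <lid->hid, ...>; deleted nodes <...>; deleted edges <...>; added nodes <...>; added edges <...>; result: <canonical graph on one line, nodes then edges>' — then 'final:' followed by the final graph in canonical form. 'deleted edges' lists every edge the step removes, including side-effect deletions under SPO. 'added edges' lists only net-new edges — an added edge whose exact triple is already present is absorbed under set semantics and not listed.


step 1: rule r1; match: 0->7, 1->9, 2->5; deleted nodes 7; deleted edges (5,7,e); (9,7,e); (19,7,e); added nodes (none); added edges (5,9,e); (9,5,e); result: nodes: 0:c, 3:a, 4:b, 5:c, 8:c, 9:b, 10:c, 13:c, 19:a, 20:a, 21:c edges: (0,5,e); (4,0,e); (4,10,e); (5,9,e); (8,4,e); (8,10,e); (9,3,e); (9,5,e); (10,5,e); (10,13,e); (13,0,e); (19,3,e); (20,0,e); (20,5,e); (21,5,e)
step 2: rule r2; match: 0->0, 1->20; deleted nodes 20; deleted edges (20,0,e); (20,5,e); added nodes (none); added edges (none); result: nodes: 0:c, 3:a, 4:b, 5:c, 8:c, 9:b, 10:c, 13:c, 19:a, 21:c edges: (0,5,e); (4,0,e); (4,10,e); (5,9,e); (8,4,e); (8,10,e); (9,3,e); (9,5,e); (10,5,e); (10,13,e); (13,0,e); (19,3,e); (21,5,e)
final:
nodes: 0:c, 3:a, 4:b, 5:c, 8:c, 9:b, 10:c, 13:c, 19:a, 21:c
edges: (0,5,e); (4,0,e); (4,10,e); (5,9,e); (8,4,e); (8,10,e); (9,3,e); (9,5,e); (10,5,e); (10,13,e); (13,0,e); (19,3,e); (21,5,e)


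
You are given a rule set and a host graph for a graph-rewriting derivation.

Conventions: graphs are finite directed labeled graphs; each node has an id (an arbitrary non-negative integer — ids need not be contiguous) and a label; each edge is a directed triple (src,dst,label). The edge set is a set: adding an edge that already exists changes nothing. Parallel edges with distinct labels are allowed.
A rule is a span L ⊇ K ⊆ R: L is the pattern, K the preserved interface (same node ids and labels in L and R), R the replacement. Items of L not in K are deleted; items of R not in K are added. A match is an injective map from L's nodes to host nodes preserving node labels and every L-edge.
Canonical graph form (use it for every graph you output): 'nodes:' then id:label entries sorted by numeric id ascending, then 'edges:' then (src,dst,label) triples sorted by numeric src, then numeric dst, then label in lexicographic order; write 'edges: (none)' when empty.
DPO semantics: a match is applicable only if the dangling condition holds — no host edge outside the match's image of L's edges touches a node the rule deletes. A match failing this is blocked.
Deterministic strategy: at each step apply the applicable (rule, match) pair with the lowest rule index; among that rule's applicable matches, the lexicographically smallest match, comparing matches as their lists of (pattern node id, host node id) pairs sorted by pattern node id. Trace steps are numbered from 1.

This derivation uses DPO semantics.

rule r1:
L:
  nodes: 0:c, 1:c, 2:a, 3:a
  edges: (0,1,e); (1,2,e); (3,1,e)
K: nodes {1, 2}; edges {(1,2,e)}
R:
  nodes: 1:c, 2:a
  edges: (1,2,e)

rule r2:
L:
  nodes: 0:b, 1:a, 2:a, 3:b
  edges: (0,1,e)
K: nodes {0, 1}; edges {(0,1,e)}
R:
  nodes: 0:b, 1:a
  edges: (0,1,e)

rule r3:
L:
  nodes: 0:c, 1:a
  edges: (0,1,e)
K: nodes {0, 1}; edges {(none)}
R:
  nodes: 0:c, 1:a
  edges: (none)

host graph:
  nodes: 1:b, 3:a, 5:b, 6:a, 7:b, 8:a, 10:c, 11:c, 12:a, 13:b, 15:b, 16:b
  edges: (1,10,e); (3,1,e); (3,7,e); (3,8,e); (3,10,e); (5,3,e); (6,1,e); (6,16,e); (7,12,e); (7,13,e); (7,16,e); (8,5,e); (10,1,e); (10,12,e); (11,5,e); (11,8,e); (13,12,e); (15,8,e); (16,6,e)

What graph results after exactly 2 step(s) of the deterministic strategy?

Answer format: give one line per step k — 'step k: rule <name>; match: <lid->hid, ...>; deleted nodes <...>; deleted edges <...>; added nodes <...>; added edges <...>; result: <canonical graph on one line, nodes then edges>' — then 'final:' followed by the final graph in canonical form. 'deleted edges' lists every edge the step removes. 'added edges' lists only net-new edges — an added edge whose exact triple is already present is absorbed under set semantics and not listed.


step 1: rule r3; match: 0->10, 1->12; deleted nodes (none); deleted edges (10,12,e); added nodes (none); added edges (none); result: nodes: 1:b, 3:a, 5:b, 6:a, 7:b, 8:a, 10:c, 11:c, 12:a, 13:b, 15:b, 16:b edges: (1,10,e); (3,1,e); (3,7,e); (3,8,e); (3,10,e); (5,3,e); (6,1,e); (6,16,e); (7,12,e); (7,13,e); (7,16,e); (8,5,e); (10,1,e); (11,5,e); (11,8,e); (13,12,e); (15,8,e); (16,6,e)
step 2: rule r3; match: 0->11, 1->8; deleted nodes (none); deleted edges (11,8,e); added nodes (none); added edges (none); result: nodes: 1:b, 3:a, 5:b, 6:a, 7:b, 8:a, 10:c, 11:c, 12:a, 13:b, 15:b, 16:b edges: (1,10,e); (3,1,e); (3,7,e); (3,8,e); (3,10,e); (5,3,e); (6,1,e); (6,16,e); (7,12,e); (7,13,e); (7,16,e); (8,5,e); (10,1,e); (11,5,e); (13,12,e); (15,8,e); (16,6,e)
final:
nodes: 1:b, 3:a, 5:b, 6:a, 7:b, 8:a, 10:c, 11:c, 12:a, 13:b, 15:b, 16:b
edges: (1,10,e); (3,1,e); (3,7,e); (3,8,e); (3,10,e); (5,3,e); (6,1,e); (6,16,e); (7,12,e); (7,13,e); (7,16,e); (8,5,e); (10,1,e); (11,5,e); (13,12,e); (15,8,e); (16,6,e)


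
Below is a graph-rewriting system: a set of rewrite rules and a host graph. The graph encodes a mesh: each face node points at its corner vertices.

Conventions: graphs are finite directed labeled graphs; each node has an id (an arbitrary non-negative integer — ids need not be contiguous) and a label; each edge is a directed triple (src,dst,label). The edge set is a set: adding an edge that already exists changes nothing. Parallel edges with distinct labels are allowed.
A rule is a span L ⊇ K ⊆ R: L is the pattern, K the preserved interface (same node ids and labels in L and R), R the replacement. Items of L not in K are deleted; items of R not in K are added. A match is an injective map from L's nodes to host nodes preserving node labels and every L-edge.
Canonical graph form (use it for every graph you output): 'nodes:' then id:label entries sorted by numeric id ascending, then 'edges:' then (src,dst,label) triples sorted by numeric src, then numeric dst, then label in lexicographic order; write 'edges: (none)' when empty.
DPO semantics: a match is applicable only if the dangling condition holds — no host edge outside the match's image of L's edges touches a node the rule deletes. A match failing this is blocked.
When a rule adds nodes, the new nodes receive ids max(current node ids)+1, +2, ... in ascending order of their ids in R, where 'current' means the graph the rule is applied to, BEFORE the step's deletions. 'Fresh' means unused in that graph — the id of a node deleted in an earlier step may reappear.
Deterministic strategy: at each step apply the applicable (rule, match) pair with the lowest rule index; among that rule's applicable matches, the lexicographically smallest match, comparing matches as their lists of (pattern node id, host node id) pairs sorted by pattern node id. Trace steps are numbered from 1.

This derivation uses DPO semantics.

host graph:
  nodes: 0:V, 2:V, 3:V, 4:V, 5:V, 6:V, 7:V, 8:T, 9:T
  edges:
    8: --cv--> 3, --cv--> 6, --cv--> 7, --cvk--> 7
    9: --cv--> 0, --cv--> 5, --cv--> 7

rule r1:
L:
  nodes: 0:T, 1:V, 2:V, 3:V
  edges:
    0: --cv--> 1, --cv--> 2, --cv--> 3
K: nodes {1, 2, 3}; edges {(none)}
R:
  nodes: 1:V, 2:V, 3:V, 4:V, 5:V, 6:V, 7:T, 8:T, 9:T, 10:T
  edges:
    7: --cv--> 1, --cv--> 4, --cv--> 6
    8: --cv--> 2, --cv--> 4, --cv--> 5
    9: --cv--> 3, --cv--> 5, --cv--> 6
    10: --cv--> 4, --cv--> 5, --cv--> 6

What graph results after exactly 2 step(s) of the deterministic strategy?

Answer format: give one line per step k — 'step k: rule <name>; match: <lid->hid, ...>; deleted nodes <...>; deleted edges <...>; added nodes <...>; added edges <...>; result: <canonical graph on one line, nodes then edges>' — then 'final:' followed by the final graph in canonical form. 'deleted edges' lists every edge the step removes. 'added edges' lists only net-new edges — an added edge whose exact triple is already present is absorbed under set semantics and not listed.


step 1: rule r1; match: 0->9, 1->0, 2->5, 3->7; deleted nodes 9; deleted edges (9,0,cv); (9,5,cv); (9,7,cv); added nodes 10, 11, 12, 13, 14, 15, 16; added edges (13,0,cv); (13,10,cv); (13,12,cv); (14,5,cv); (14,10,cv); (14,11,cv); (15,7,cv); (15,11,cv); (15,12,cv); (16,10,cv); (16,11,cv); (16,12,cv); result: nodes: 0:V, 2:V, 3:V, 4:V, 5:V, 6:V, 7:V, 8:T, 10:V, 11:V, 12:V, 13:T, 14:T, 15:T, 16:T edges: (8,3,cv); (8,6,cv); (8,7,cv); (8,7,cvk); (13,0,cv); (13,10,cv); (13,12,cv); (14,5,cv); (14,10,cv); (14,11,cv); (15,7,cv); (15,11,cv); (15,12,cv); (16,10,cv); (16,11,cv); (16,12,cv)
step 2: rule r1; match: 0->13, 1->0, 2->10, 3->12; deleted nodes 13; deleted edges (13,0,cv); (13,10,cv); (13,12,cv); added nodes 17, 18, 19, 20, 21, 22, 23; added edges (20,0,cv); (20,17,cv); (20,19,cv); (21,10,cv); (21,17,cv); (21,18,cv); (22,12,cv); (22,18,cv); (22,19,cv); (23,17,cv); (23,18,cv); (23,19,cv); result: nodes: 0:V, 2:V, 3:V, 4:V, 5:V, 6:V, 7:V, 8:T, 10:V, 11:V, 12:V, 14:T, 15:T, 16:T, 17:V, 18:V, 19:V, 20:T, 21:T, 22:T, 23:T edges: (8,3,cv); (8,6,cv); (8,7,cv); (8,7,cvk); (14,5,cv); (14,10,cv); (14,11,cv); (15,7,cv); (15,11,cv); (15,12,cv); (16,10,cv); (16,11,cv); (16,12,cv); (20,0,cv); (20,17,cv); (20,19,cv); (21,10,cv); (21,17,cv); (21,18,cv); (22,12,cv); (22,18,cv); (22,19,cv); (23,17,cv); (23,18,cv); (23,19,cv)
final:
nodes: 0:V, 2:V, 3:V, 4:V, 5:V, 6:V, 7:V, 8:T, 10:V, 11:V, 12:V, 14:T, 15:T, 16:T, 17:V, 18:V, 19:V, 20:T, 21:T, 22:T, 23:T
edges: (8,3,cv); (8,6,cv); (8,7,cv); (8,7,cvk); (14,5,cv); (14,10,cv); (14,11,cv); (15,7,cv); (15,11,cv); (15,12,cv); (16,10,cv); (16,11,cv); (16,12,cv); (20,0,cv); (20,17,cv); (20,19,cv); (21,10,cv); (21,17,cv); (21,18,cv); (22,12,cv); (22,18,cv); (22,19,cv); (23,17,cv); (23,18,cv); (23,19,cv)
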